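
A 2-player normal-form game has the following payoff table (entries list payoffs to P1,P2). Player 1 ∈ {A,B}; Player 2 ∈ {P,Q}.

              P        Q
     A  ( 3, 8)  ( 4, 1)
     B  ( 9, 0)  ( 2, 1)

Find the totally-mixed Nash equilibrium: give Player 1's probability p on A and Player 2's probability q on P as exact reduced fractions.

(p,q) = (1/8, 1/4)

P1 indiff ⇒ q·3+(1-q)·4 = q·9+(1-q)·2 ⇒ q(-6) = (1-q)(-2) ⇒ q = 1/4
P2 indiff ⇒ p·8+(1-p)·0 = p·1+(1-p)·1 ⇒ p(7) = (1-p)(1) ⇒ p = 1/8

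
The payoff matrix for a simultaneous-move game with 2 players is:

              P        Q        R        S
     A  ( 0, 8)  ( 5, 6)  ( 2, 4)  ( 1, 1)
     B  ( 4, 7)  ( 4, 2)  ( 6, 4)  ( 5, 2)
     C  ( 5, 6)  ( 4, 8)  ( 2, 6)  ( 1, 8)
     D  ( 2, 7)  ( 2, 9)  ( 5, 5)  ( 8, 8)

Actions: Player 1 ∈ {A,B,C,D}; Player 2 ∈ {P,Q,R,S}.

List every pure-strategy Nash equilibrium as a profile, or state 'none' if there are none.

Equilibria: none

(A,P): not NE [P1→C gives 5>0]
(A,Q): not NE [P2→P gives 8>6]
(A,R): not NE [P1→B gives 6>2; P2→P gives 8>4]
(A,S): not NE [P1→D gives 8>1; P2→P gives 8>1]
(B,P): not NE [P1→C gives 5>4]
(B,Q): not NE [P1→A gives 5>4; P2→P gives 7>2]
(B,R): not NE [P2→P gives 7>4]
(B,S): not NE [P1→D gives 8>5; P2→P gives 7>2]
(C,P): not NE [P2→S gives 8>6]
(C,Q): not NE [P1→A gives 5>4]
(C,R): not NE [P1→B gives 6>2; P2→S gives 8>6]
(C,S): not NE [P1→D gives 8>1]
(D,P): not NE [P1→C gives 5>2; P2→Q gives 9>7]
(D,Q): not NE [P1→A gives 5>2]
(D,R): not NE [P1→B gives 6>5; P2→Q gives 9>5]
(D,S): not NE [P2→Q gives 9>8]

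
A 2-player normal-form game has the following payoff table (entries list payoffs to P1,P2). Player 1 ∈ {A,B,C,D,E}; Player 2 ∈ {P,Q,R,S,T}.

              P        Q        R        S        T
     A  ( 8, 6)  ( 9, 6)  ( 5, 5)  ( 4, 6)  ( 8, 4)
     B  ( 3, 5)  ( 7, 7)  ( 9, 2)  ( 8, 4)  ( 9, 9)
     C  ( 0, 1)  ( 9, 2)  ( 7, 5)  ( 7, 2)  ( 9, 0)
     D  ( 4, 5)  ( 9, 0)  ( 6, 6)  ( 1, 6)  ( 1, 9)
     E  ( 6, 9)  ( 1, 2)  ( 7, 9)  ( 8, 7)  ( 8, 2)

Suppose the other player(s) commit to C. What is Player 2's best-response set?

u_2(P vs C) = 1
u_2(Q vs C) = 2
u_2(R vs C) = 5
u_2(S vs C) = 2
u_2(T vs C) = 0
max payoff 5 at {R}

BR_2 = {R}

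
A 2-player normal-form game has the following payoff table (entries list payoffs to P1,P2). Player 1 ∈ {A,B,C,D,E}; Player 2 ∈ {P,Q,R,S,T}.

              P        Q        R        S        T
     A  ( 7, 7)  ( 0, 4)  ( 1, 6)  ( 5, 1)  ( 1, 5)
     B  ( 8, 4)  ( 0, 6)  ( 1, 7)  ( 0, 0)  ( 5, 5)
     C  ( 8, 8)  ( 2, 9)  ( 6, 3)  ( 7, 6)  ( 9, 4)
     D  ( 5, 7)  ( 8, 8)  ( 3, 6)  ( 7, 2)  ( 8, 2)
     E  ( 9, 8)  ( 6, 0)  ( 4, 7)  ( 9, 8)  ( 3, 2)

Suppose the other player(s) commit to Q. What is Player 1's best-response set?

P1 best: {D}

u_1(A vs Q) = 0
u_1(B vs Q) = 0
u_1(C vs Q) = 2
u_1(D vs Q) = 8
u_1(E vs Q) = 6
max payoff 8 at {D}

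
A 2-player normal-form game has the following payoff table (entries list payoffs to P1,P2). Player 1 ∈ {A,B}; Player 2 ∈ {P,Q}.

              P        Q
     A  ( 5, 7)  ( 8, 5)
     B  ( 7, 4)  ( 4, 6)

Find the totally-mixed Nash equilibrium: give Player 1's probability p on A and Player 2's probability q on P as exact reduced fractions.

P1 indiff ⇒ q·5+(1-q)·8 = q·7+(1-q)·4 ⇒ q(-2) = (1-q)(-4) ⇒ q = 2/3
P2 indiff ⇒ p·7+(1-p)·4 = p·5+(1-p)·6 ⇒ p(2) = (1-p)(2) ⇒ p = 1/2

P1 mixes 1/2 on A; P2 mixes 2/3 on P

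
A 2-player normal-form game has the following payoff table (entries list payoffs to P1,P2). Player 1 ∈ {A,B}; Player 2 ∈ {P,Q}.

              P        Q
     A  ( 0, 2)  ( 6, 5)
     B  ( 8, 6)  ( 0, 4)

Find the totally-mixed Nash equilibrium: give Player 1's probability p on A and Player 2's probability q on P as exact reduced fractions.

P1 indiff ⇒ q·0+(1-q)·6 = q·8+(1-q)·0 ⇒ q(-8) = (1-q)(-6) ⇒ q = 3/7
P2 indiff ⇒ p·2+(1-p)·6 = p·5+(1-p)·4 ⇒ p(-3) = (1-p)(-2) ⇒ p = 2/5

P1 mixes 2/5 on A; P2 mixes 3/7 on P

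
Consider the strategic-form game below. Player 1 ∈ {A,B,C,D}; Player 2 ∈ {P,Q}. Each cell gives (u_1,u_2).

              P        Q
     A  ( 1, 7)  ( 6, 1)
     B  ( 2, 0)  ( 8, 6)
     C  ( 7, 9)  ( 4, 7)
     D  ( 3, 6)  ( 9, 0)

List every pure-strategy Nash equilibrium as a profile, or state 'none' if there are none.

(A,P): not NE [P1→C gives 7>1]
(A,Q): not NE [P1→D gives 9>6; P2→P gives 7>1]
(B,P): not NE [P1→C gives 7>2; P2→Q gives 6>0]
(B,Q): not NE [P1→D gives 9>8]
(C,P): NE
(C,Q): not NE [P1→D gives 9>4; P2→P gives 9>7]
(D,P): not NE [P1→C gives 7>3]
(D,Q): not NE [P2→P gives 6>0]

PSNE = {(C,P)}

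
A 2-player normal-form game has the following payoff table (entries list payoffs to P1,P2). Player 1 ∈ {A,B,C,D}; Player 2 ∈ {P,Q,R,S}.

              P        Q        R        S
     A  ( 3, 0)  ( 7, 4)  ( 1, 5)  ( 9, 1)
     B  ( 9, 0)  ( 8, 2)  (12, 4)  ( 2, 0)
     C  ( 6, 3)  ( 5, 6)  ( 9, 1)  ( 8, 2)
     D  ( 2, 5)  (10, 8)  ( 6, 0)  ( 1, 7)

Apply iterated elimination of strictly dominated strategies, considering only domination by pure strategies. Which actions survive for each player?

P2 drop P (Q beats it: A:4>0 B:2>0 C:6>3 D:8>5)
P2 drop S (Q beats it: A:4>1 B:2>0 C:6>2 D:8>7)
P1 drop A (B beats it: Q:8>7 R:12>1)
P1 drop C (B beats it: Q:8>5 R:12>9)
P1→{B,D} P2→{Q,R}

IESDS → P1:{B,D} P2:{Q,R}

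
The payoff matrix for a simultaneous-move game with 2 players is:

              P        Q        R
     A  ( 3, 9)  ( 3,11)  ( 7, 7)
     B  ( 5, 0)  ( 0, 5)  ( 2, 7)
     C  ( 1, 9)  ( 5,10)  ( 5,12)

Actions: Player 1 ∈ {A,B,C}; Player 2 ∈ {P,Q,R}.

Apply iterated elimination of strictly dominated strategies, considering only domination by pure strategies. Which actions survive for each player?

P2 drop P (Q beats it: A:11>9 B:5>0 C:10>9)
P1 drop B (A beats it: Q:3>0 R:7>2)
P1→{A,C} P2→{Q,R}

Survivors P1:{A,C} P2:{Q,R}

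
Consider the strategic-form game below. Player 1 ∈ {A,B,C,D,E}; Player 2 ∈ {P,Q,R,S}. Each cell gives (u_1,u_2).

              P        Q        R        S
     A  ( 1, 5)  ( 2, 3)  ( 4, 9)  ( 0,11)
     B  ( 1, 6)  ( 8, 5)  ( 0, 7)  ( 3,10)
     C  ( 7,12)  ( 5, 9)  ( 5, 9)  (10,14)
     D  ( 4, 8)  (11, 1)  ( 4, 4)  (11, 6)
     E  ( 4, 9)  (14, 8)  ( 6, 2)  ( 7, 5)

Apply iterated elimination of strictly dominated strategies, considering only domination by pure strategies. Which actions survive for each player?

Survivors P1:{C,D} P2:{P,S}

P1 drop A (C beats it: P:7>1 Q:5>2 R:5>4 S:10>0)
P1 drop B (D beats it: P:4>1 Q:11>8 R:4>0 S:11>3)
P2 drop Q (P beats it: C:12>9 D:8>1 E:9>8)
P2 drop R (P beats it: C:12>9 D:8>4 E:9>2)
P1 drop E (C beats it: P:7>4 S:10>7)
P1→{C,D} P2→{P,S}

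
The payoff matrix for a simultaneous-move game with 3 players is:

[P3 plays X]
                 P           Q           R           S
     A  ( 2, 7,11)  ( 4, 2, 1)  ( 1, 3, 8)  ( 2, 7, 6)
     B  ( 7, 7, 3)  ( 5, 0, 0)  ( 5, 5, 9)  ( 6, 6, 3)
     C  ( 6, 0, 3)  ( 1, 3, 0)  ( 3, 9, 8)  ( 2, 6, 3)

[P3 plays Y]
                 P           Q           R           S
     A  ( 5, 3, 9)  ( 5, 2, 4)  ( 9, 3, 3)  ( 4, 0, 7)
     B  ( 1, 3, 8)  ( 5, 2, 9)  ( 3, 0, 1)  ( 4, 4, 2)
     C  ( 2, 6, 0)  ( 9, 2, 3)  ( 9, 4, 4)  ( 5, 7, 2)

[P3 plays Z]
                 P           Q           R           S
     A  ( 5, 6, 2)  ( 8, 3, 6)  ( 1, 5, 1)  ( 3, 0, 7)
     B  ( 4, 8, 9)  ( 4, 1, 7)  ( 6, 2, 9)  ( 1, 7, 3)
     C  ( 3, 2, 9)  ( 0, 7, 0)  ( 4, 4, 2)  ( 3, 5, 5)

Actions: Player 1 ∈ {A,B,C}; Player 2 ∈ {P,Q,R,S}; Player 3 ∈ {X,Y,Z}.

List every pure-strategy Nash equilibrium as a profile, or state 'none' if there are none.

(A,P,X): not NE [P1→B gives 7>2]
(A,P,Y): not NE [P3→X gives 11>9]
(A,P,Z): not NE [P3→X gives 11>2]
(A,Q,X): not NE [P1→B gives 5>4; P2→S gives 7>2; P3→Z gives 6>1]
(A,Q,Y): not NE [P1→C gives 9>5; P2→R gives 3>2; P3→Z gives 6>4]
(A,Q,Z): not NE [P2→P gives 6>3]
(A,R,X): not NE [P1→B gives 5>1; P2→S gives 7>3]
(A,R,Y): not NE [P3→X gives 8>3]
(A,R,Z): not NE [P1→B gives 6>1; P2→P gives 6>5; P3→X gives 8>1]
(A,S,X): not NE [P1→B gives 6>2; P3→Z gives 7>6]
(A,S,Y): not NE [P1→C gives 5>4; P2→R gives 3>0]
(A,S,Z): not NE [P2→P gives 6>0]
(B,P,X): not NE [P3→Z gives 9>3]
(B,P,Y): not NE [P1→A gives 5>1; P2→S gives 4>3; P3→Z gives 9>8]
(B,P,Z): not NE [P1→A gives 5>4]
(B,Q,X): not NE [P2→P gives 7>0; P3→Y gives 9>0]
(B,Q,Y): not NE [P1→C gives 9>5; P2→S gives 4>2]
(B,Q,Z): not NE [P1→A gives 8>4; P2→P gives 8>1; P3→Y gives 9>7]
(B,R,X): not NE [P2→P gives 7>5]
(B,R,Y): not NE [P1→C gives 9>3; P2→S gives 4>0; P3→Z gives 9>1]
(B,R,Z): not NE [P2→P gives 8>2]
(B,S,X): not NE [P2→P gives 7>6]
(B,S,Y): not NE [P1→C gives 5>4; P3→Z gives 3>2]
(B,S,Z): not NE [P1→C gives 3>1; P2→P gives 8>7]
(C,P,X): not NE [P1→B gives 7>6; P2→R gives 9>0; P3→Z gives 9>3]
(C,P,Y): not NE [P1→A gives 5>2; P2→S gives 7>6; P3→Z gives 9>0]
(C,P,Z): not NE [P1→A gives 5>3; P2→Q gives 7>2]
(C,Q,X): not NE [P1→B gives 5>1; P2→R gives 9>3; P3→Y gives 3>0]
(C,Q,Y): not NE [P2→S gives 7>2]
(C,Q,Z): not NE [P1→A gives 8>0; P3→Y gives 3>0]
(C,R,X): not NE [P1→B gives 5>3]
(C,R,Y): not NE [P2→S gives 7>4; P3→X gives 8>4]
(C,R,Z): not NE [P1→B gives 6>4; P2→Q gives 7>4; P3→X gives 8>2]
(C,S,X): not NE [P1→B gives 6>2; P2→R gives 9>6; P3→Z gives 5>3]
(C,S,Y): not NE [P3→Z gives 5>2]
(C,S,Z): not NE [P2→Q gives 7>5]

Equilibria: none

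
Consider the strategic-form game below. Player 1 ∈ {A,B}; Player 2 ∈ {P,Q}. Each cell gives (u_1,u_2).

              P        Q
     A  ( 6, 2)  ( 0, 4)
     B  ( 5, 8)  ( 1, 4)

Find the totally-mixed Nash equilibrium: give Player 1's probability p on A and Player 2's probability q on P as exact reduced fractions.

p=2/3, q=1/2

P1 indiff ⇒ q·6+(1-q)·0 = q·5+(1-q)·1 ⇒ q(1) = (1-q)(1) ⇒ q = 1/2
P2 indiff ⇒ p·2+(1-p)·8 = p·4+(1-p)·4 ⇒ p(-2) = (1-p)(-4) ⇒ p = 2/3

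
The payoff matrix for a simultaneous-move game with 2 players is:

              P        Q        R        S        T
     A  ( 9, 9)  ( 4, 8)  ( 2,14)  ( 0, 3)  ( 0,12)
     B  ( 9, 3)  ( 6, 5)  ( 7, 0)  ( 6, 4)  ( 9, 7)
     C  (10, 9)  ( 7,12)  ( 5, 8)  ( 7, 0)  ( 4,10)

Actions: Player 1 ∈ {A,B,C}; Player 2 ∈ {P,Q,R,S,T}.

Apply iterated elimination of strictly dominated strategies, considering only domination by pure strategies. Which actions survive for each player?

P1 drop A (C beats it: P:10>9 Q:7>4 R:5>2 S:7>0 T:4>0)
P2 drop P (Q beats it: B:5>3 C:12>9)
P2 drop R (Q beats it: B:5>0 C:12>8)
P2 drop S (Q beats it: B:5>4 C:12>0)
P1→{B,C} P2→{Q,T}

Survivors P1:{B,C} P2:{Q,T}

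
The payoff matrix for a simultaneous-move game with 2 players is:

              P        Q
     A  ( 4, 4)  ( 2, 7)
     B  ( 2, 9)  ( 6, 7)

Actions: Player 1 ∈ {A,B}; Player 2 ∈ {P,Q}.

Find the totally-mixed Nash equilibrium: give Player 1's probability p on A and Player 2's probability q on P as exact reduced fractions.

P1 indiff ⇒ q·4+(1-q)·2 = q·2+(1-q)·6 ⇒ q(2) = (1-q)(4) ⇒ q = 2/3
P2 indiff ⇒ p·4+(1-p)·9 = p·7+(1-p)·7 ⇒ p(-3) = (1-p)(-2) ⇒ p = 2/5

P1 mixes 2/5 on A; P2 mixes 2/3 on P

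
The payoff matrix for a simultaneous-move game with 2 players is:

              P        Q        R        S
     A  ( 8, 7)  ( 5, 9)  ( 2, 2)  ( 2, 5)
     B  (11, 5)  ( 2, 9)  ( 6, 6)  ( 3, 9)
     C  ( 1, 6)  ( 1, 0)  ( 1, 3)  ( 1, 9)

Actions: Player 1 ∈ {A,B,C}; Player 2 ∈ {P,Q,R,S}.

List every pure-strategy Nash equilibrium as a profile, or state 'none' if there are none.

(A,P): not NE [P1→B gives 11>8; P2→Q gives 9>7]
(A,Q): NE
(A,R): not NE [P1→B gives 6>2; P2→Q gives 9>2]
(A,S): not NE [P1→B gives 3>2; P2→Q gives 9>5]
(B,P): not NE [P2→S gives 9>5]
(B,Q): not NE [P1→A gives 5>2]
(B,R): not NE [P2→S gives 9>6]
(B,S): NE
(C,P): not NE [P1→B gives 11>1; P2→S gives 9>6]
(C,Q): not NE [P1→A gives 5>1; P2→S gives 9>0]
(C,R): not NE [P1→B gives 6>1; P2→S gives 9>3]
(C,S): not NE [P1→B gives 3>1]

Nash profiles: (A,Q), (B,S)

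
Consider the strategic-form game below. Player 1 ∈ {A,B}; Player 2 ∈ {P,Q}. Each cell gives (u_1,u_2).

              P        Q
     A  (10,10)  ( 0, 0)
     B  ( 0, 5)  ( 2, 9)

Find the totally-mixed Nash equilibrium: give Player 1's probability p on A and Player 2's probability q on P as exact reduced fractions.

P1 indiff ⇒ q·10+(1-q)·0 = q·0+(1-q)·2 ⇒ q(10) = (1-q)(2) ⇒ q = 1/6
P2 indiff ⇒ p·10+(1-p)·5 = p·0+(1-p)·9 ⇒ p(10) = (1-p)(4) ⇒ p = 2/7

P1 mixes 2/7 on A; P2 mixes 1/6 on P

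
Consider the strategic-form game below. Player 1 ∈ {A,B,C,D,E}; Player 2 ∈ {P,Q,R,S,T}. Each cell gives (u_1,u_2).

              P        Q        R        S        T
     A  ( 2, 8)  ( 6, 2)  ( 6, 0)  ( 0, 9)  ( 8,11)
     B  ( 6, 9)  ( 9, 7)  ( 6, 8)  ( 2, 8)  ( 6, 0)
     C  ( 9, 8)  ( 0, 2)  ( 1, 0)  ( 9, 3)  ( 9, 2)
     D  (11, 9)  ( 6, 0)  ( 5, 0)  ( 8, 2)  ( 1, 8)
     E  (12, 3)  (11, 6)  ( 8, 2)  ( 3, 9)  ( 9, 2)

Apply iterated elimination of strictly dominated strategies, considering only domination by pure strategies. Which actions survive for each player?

P1 drop A (E beats it: P:12>2 Q:11>6 R:8>6 S:3>0 T:9>8)
P1 drop B (E beats it: P:12>6 Q:11>9 R:8>6 S:3>2 T:9>6)
P2 drop Q (S beats it: C:3>2 D:2>0 E:9>6)
P2 drop R (P beats it: C:8>0 D:9>0 E:3>2)
P2 drop T (P beats it: C:8>2 D:9>8 E:3>2)
P1→{C,D,E} P2→{P,S}

Remaining: P1:{C,D,E} P2:{P,S}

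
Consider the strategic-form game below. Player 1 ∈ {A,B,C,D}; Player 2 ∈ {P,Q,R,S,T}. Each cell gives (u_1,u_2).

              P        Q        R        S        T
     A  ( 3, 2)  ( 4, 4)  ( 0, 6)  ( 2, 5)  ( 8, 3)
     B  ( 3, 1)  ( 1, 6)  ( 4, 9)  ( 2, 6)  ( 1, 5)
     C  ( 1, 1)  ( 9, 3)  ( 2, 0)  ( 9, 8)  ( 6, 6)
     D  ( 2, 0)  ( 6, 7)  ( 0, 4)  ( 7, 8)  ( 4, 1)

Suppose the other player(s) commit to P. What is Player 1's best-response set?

u_1(A vs P) = 3
u_1(B vs P) = 3
u_1(C vs P) = 1
u_1(D vs P) = 2
max payoff 3 at {A,B}

P1 best: {A,B}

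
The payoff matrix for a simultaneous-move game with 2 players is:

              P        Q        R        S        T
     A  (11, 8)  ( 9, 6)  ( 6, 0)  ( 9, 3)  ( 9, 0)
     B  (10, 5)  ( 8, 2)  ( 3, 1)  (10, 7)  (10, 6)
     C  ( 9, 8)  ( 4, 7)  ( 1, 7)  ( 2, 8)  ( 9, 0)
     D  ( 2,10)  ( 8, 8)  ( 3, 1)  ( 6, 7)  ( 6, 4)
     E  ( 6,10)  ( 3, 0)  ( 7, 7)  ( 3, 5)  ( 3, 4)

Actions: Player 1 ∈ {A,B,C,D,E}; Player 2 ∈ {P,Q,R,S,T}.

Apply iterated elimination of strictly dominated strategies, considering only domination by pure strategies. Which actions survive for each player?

Remaining: P1:{A,B} P2:{P,S}

P1 drop C (B beats it: P:10>9 Q:8>4 R:3>1 S:10>2 T:10>9)
P1 drop D (A beats it: P:11>2 Q:9>8 R:6>3 S:9>6 T:9>6)
P2 drop Q (P beats it: A:8>6 B:5>2 E:10>0)
P2 drop R (P beats it: A:8>0 B:5>1 E:10>7)
P1 drop E (A beats it: P:11>6 S:9>3 T:9>3)
P2 drop T (S beats it: A:3>0 B:7>6)
P1→{A,B} P2→{P,S}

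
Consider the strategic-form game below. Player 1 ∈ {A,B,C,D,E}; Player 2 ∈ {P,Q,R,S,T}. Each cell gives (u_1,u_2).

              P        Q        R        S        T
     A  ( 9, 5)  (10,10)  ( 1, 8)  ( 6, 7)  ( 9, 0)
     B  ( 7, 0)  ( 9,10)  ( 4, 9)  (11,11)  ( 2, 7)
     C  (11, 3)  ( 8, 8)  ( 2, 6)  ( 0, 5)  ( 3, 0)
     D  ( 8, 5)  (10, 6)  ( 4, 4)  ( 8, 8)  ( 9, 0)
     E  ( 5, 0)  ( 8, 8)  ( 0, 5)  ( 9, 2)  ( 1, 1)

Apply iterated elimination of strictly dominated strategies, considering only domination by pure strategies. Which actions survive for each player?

Survivors P1:{A,B,D} P2:{Q,S}

P1 drop E (B beats it: P:7>5 Q:9>8 R:4>0 S:11>9 T:2>1)
P2 drop P (Q beats it: A:10>5 B:10>0 C:8>3 D:6>5)
P1 drop C (D beats it: Q:10>8 R:4>2 S:8>0 T:9>3)
P2 drop R (Q beats it: A:10>8 B:10>9 D:6>4)
P2 drop T (Q beats it: A:10>0 B:10>7 D:6>0)
P1→{A,B,D} P2→{Q,S}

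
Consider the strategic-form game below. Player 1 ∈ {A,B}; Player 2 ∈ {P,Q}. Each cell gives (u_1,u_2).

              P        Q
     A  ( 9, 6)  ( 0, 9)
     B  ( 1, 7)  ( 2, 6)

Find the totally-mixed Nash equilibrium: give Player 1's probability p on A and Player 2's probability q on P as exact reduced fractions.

(p,q) = (1/4, 1/5)

P1 indiff ⇒ q·9+(1-q)·0 = q·1+(1-q)·2 ⇒ q(8) = (1-q)(2) ⇒ q = 1/5
P2 indiff ⇒ p·6+(1-p)·7 = p·9+(1-p)·6 ⇒ p(-3) = (1-p)(-1) ⇒ p = 1/4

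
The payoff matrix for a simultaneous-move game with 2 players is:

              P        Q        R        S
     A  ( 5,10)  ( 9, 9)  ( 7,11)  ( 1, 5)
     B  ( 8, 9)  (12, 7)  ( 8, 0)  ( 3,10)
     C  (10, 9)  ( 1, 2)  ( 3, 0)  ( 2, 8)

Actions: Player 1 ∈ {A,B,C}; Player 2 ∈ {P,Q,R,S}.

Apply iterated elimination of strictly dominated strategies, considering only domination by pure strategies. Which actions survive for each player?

IESDS → P1:{B,C} P2:{P,S}

P1 drop A (B beats it: P:8>5 Q:12>9 R:8>7 S:3>1)
P2 drop Q (P beats it: B:9>7 C:9>2)
P2 drop R (P beats it: B:9>0 C:9>0)
P1→{B,C} P2→{P,S}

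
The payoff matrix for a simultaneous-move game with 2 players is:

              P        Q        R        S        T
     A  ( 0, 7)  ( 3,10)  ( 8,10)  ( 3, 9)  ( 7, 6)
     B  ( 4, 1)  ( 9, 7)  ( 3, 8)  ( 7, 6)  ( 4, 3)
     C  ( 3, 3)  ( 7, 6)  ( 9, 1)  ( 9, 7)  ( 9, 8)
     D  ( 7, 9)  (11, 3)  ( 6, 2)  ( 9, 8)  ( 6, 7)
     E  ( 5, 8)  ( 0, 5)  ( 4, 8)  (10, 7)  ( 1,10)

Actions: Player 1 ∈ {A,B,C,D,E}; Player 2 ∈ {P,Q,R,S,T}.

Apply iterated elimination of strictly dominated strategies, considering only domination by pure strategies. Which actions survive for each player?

Survivors P1:{C,D,E} P2:{P,S,T}

P1 drop A (C beats it: P:3>0 Q:7>3 R:9>8 S:9>3 T:9>7)
P1 drop B (D beats it: P:7>4 Q:11>9 R:6>3 S:9>7 T:6>4)
P2 drop Q (S beats it: C:7>6 D:8>3 E:7>5)
P2 drop R (T beats it: C:8>1 D:7>2 E:10>8)
P1→{C,D,E} P2→{P,S,T}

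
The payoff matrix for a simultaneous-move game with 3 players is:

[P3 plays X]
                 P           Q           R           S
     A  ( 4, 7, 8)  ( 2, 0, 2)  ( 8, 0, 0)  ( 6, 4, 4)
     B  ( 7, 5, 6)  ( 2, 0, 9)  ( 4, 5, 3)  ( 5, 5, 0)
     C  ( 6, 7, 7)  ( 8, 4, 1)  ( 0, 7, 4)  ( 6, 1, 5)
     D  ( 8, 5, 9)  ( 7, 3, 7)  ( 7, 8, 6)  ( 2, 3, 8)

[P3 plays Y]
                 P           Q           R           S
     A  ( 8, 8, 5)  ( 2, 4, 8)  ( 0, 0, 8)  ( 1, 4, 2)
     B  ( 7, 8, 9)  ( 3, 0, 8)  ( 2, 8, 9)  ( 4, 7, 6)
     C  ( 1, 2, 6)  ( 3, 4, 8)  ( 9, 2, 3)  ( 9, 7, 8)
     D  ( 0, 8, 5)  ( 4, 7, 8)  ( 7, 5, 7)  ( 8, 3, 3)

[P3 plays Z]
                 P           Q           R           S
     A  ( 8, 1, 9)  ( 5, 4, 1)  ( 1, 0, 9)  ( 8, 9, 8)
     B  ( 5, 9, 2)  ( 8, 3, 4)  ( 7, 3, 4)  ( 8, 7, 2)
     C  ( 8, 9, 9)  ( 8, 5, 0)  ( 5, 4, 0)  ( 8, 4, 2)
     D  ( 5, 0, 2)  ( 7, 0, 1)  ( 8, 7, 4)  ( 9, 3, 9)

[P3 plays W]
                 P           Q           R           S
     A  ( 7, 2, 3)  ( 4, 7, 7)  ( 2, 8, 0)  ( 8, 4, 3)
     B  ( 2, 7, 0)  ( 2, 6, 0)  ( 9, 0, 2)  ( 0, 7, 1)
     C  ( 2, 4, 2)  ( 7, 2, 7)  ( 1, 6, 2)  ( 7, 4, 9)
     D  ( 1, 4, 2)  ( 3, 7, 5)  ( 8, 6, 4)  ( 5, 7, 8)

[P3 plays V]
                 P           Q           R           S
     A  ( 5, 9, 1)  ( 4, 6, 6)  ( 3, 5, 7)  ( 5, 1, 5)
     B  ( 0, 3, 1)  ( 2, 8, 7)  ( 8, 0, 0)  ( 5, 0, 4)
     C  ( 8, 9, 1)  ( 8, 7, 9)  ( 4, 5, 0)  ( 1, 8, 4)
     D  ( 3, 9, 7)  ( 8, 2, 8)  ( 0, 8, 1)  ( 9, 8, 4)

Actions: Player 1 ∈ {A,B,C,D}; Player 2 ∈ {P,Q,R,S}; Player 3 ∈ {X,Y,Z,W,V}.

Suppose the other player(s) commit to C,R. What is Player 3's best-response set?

u_3(X vs C,R) = 4
u_3(Y vs C,R) = 3
u_3(Z vs C,R) = 0
u_3(W vs C,R) = 2
u_3(V vs C,R) = 0
max payoff 4 at {X}

argmax u_3 = {X}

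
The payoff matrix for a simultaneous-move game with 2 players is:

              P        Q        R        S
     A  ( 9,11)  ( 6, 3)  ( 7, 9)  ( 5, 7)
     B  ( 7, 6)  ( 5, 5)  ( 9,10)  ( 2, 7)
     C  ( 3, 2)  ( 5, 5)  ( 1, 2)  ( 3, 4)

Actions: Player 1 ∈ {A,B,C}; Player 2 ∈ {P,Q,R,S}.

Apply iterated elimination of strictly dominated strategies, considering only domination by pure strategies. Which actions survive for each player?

P1 drop C (A beats it: P:9>3 Q:6>5 R:7>1 S:5>3)
P2 drop Q (P beats it: A:11>3 B:6>5)
P2 drop S (R beats it: A:9>7 B:10>7)
P1→{A,B} P2→{P,R}

IESDS → P1:{A,B} P2:{P,R}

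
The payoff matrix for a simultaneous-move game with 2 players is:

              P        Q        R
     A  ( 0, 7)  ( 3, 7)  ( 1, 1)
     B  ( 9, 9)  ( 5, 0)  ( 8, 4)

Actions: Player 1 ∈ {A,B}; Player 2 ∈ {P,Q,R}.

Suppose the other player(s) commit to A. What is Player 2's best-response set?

u_2(P vs A) = 7
u_2(Q vs A) = 7
u_2(R vs A) = 1
max payoff 7 at {P,Q}

BR_2 = {P,Q}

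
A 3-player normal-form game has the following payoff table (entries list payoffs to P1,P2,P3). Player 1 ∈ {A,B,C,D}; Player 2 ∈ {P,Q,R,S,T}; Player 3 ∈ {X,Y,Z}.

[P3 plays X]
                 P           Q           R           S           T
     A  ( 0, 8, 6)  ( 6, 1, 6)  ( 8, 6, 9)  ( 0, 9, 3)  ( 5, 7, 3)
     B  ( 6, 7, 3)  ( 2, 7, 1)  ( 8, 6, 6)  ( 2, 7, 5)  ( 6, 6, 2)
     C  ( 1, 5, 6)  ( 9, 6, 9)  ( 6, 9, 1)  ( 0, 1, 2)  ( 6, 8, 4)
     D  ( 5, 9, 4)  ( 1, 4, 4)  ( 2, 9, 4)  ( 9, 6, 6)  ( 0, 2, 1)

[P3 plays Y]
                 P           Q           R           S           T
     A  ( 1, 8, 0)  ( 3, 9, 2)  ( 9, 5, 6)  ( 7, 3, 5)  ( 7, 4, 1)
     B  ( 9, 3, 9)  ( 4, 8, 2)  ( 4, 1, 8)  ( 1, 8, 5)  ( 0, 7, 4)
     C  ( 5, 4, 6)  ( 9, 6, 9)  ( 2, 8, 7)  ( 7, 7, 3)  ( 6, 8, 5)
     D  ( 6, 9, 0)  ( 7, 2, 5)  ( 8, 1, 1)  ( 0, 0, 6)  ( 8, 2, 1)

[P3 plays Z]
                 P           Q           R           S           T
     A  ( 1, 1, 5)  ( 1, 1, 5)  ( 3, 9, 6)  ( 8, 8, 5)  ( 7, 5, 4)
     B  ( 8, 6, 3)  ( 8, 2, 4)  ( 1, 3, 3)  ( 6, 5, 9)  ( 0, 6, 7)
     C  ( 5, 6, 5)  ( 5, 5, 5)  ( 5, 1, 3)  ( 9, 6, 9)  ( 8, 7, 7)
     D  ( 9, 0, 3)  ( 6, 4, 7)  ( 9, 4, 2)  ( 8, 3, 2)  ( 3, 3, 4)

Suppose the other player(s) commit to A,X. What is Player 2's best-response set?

u_2(P vs A,X) = 8
u_2(Q vs A,X) = 1
u_2(R vs A,X) = 6
u_2(S vs A,X) = 9
u_2(T vs A,X) = 7
max payoff 9 at {S}

BR_2 = {S}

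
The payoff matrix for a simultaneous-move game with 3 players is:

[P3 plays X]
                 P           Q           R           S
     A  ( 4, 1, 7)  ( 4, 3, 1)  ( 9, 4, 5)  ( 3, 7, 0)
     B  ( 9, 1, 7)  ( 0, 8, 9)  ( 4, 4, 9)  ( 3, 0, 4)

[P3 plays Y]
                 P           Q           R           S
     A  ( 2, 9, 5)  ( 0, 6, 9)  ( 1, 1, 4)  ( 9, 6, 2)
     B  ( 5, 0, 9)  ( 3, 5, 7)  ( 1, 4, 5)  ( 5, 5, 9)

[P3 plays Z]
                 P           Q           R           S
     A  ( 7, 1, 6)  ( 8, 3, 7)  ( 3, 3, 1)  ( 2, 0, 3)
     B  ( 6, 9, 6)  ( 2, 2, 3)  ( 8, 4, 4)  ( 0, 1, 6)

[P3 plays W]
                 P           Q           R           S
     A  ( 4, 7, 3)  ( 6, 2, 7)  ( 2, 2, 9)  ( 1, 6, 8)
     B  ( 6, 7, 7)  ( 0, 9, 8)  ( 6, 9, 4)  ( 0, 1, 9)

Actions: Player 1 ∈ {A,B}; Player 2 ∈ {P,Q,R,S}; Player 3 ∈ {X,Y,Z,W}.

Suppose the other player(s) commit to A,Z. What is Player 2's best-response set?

argmax u_2 = {Q,R}

u_2(P vs A,Z) = 1
u_2(Q vs A,Z) = 3
u_2(R vs A,Z) = 3
u_2(S vs A,Z) = 0
max payoff 3 at {Q,R}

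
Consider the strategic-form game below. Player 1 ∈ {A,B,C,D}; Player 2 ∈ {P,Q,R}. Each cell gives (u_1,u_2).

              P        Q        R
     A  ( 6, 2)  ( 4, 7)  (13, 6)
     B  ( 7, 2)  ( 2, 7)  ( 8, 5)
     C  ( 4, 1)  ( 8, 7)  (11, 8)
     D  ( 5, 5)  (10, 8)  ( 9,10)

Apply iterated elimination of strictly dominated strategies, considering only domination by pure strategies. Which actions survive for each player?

Survivors P1:{A,C,D} P2:{Q,R}

P2 drop P (Q beats it: A:7>2 B:7>2 C:7>1 D:8>5)
P1 drop B (A beats it: Q:4>2 R:13>8)
P1→{A,C,D} P2→{Q,R}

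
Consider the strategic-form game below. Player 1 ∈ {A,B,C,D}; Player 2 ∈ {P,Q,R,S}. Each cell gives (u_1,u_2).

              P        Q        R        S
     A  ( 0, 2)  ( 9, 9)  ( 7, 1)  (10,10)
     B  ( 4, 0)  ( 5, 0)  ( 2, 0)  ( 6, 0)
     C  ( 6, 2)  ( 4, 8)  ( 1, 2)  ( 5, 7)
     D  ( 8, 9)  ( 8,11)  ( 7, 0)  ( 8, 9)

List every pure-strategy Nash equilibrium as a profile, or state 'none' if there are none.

PSNE = {(A,S)}

(A,P): not NE [P1→D gives 8>0; P2→S gives 10>2]
(A,Q): not NE [P2→S gives 10>9]
(A,R): not NE [P2→S gives 10>1]
(A,S): NE
(B,P): not NE [P1→D gives 8>4]
(B,Q): not NE [P1→A gives 9>5]
(B,R): not NE [P1→D gives 7>2]
(B,S): not NE [P1→A gives 10>6]
(C,P): not NE [P1→D gives 8>6; P2→Q gives 8>2]
(C,Q): not NE [P1→A gives 9>4]
(C,R): not NE [P1→D gives 7>1; P2→Q gives 8>2]
(C,S): not NE [P1→A gives 10>5; P2→Q gives 8>7]
(D,P): not NE [P2→Q gives 11>9]
(D,Q): not NE [P1→A gives 9>8]
(D,R): not NE [P2→Q gives 11>0]
(D,S): not NE [P1→A gives 10>8; P2→Q gives 11>9]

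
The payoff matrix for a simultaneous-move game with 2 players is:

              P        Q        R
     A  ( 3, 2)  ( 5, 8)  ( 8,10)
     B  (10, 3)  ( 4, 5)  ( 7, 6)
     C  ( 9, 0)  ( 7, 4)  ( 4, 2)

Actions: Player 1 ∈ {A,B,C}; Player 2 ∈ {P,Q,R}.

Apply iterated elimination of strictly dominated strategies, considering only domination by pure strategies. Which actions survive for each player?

Remaining: P1:{A,C} P2:{Q,R}

P2 drop P (Q beats it: A:8>2 B:5>3 C:4>0)
P1 drop B (A beats it: Q:5>4 R:8>7)
P1→{A,C} P2→{Q,R}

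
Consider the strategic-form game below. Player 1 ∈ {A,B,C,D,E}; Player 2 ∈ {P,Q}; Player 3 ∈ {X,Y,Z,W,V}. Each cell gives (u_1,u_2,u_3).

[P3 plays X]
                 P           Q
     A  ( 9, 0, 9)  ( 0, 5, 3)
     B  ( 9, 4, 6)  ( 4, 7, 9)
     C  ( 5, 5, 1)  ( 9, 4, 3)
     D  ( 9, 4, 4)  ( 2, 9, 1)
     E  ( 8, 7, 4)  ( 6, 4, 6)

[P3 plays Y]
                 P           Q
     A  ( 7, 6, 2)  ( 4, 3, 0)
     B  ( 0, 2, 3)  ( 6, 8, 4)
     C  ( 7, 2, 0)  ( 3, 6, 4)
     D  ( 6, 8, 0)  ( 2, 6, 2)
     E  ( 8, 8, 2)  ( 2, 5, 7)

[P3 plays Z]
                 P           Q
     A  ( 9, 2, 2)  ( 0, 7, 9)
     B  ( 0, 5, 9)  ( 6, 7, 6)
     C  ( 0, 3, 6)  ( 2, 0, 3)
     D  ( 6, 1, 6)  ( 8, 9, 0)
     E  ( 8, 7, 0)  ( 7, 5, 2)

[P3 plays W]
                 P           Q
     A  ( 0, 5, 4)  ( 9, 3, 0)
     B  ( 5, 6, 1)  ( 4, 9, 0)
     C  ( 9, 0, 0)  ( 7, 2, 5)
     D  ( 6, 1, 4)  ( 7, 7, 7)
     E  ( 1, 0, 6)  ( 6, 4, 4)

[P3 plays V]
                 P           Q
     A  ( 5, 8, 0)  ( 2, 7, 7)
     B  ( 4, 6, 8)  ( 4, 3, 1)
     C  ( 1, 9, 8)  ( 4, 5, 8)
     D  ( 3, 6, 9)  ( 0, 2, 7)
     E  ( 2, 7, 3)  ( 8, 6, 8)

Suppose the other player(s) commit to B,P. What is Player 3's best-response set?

P3 best: {Z}

u_3(X vs B,P) = 6
u_3(Y vs B,P) = 3
u_3(Z vs B,P) = 9
u_3(W vs B,P) = 1
u_3(V vs B,P) = 8
max payoff 9 at {Z}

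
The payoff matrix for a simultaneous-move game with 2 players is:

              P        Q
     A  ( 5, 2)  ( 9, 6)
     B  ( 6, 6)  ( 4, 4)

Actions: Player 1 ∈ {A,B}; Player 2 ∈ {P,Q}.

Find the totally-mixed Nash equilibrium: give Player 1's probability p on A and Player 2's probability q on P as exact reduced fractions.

(p,q) = (1/3, 5/6)

P1 indiff ⇒ q·5+(1-q)·9 = q·6+(1-q)·4 ⇒ q(-1) = (1-q)(-5) ⇒ q = 5/6
P2 indiff ⇒ p·2+(1-p)·6 = p·6+(1-p)·4 ⇒ p(-4) = (1-p)(-2) ⇒ p = 1/3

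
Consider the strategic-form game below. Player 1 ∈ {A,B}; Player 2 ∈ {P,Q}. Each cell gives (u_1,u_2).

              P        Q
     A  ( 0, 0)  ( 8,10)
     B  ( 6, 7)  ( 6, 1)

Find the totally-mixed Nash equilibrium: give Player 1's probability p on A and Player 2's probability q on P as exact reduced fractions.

P1 indiff ⇒ q·0+(1-q)·8 = q·6+(1-q)·6 ⇒ q(-6) = (1-q)(-2) ⇒ q = 1/4
P2 indiff ⇒ p·0+(1-p)·7 = p·10+(1-p)·1 ⇒ p(-10) = (1-p)(-6) ⇒ p = 3/8

p=3/8, q=1/4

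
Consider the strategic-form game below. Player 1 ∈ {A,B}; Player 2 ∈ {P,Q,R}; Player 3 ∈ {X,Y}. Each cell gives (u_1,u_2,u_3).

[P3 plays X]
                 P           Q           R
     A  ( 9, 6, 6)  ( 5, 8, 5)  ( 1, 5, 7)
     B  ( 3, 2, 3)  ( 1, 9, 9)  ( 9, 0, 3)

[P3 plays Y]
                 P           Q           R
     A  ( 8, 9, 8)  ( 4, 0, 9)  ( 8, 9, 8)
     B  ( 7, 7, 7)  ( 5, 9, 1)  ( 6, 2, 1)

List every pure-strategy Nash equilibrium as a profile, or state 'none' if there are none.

Nash profiles: (A,P,Y), (A,R,Y)

(A,P,X): not NE [P2→Q gives 8>6; P3→Y gives 8>6]
(A,P,Y): NE
(A,Q,X): not NE [P3→Y gives 9>5]
(A,Q,Y): not NE [P1→B gives 5>4; P2→R gives 9>0]
(A,R,X): not NE [P1→B gives 9>1; P2→Q gives 8>5; P3→Y gives 8>7]
(A,R,Y): NE
(B,P,X): not NE [P1→A gives 9>3; P2→Q gives 9>2; P3→Y gives 7>3]
(B,P,Y): not NE [P1→A gives 8>7; P2→Q gives 9>7]
(B,Q,X): not NE [P1→A gives 5>1]
(B,Q,Y): not NE [P3→X gives 9>1]
(B,R,X): not NE [P2→Q gives 9>0]
(B,R,Y): not NE [P1→A gives 8>6; P2→Q gives 9>2; P3→X gives 3>1]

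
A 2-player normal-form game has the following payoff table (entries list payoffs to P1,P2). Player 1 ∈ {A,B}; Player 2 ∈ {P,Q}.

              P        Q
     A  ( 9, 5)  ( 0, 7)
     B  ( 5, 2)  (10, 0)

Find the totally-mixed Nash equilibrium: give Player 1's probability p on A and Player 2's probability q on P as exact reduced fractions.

P1 indiff ⇒ q·9+(1-q)·0 = q·5+(1-q)·10 ⇒ q(4) = (1-q)(10) ⇒ q = 5/7
P2 indiff ⇒ p·5+(1-p)·2 = p·7+(1-p)·0 ⇒ p(-2) = (1-p)(-2) ⇒ p = 1/2

p=1/2, q=5/7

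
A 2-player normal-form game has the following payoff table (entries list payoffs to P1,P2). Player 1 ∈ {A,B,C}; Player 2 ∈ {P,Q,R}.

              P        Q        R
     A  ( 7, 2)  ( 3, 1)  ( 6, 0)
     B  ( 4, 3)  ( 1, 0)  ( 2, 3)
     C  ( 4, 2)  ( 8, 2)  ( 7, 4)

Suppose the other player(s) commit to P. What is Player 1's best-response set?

u_1(A vs P) = 7
u_1(B vs P) = 4
u_1(C vs P) = 4
max payoff 7 at {A}

argmax u_1 = {A}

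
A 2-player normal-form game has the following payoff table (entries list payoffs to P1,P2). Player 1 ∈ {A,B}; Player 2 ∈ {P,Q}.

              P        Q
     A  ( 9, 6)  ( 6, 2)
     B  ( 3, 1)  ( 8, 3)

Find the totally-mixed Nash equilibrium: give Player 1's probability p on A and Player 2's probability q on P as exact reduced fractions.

(p,q) = (1/3, 1/4)

P1 indiff ⇒ q·9+(1-q)·6 = q·3+(1-q)·8 ⇒ q(6) = (1-q)(2) ⇒ q = 1/4
P2 indiff ⇒ p·6+(1-p)·1 = p·2+(1-p)·3 ⇒ p(4) = (1-p)(2) ⇒ p = 1/3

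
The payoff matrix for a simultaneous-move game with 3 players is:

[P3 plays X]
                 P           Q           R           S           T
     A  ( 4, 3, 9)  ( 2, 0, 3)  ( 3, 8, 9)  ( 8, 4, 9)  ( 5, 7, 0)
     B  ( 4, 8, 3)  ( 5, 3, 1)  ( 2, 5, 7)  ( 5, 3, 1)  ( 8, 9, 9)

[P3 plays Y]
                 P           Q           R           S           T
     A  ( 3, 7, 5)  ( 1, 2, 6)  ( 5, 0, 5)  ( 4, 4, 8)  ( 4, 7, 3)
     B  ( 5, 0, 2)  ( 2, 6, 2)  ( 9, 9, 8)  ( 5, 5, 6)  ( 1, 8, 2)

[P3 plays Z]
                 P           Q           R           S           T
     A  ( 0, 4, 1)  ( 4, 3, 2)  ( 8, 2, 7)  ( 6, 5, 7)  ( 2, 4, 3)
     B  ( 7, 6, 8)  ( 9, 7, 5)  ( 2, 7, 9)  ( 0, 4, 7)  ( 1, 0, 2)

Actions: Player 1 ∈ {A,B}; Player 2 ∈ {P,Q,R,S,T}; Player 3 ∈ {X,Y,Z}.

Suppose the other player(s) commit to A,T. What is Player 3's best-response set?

u_3(X vs A,T) = 0
u_3(Y vs A,T) = 3
u_3(Z vs A,T) = 3
max payoff 3 at {Y,Z}

BR_3 = {Y,Z}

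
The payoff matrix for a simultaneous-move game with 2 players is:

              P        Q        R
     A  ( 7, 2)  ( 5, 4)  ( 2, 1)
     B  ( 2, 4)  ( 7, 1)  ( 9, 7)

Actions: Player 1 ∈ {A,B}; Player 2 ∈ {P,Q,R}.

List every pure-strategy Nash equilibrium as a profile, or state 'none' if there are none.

(A,P): not NE [P2→Q gives 4>2]
(A,Q): not NE [P1→B gives 7>5]
(A,R): not NE [P1→B gives 9>2; P2→Q gives 4>1]
(B,P): not NE [P1→A gives 7>2; P2→R gives 7>4]
(B,Q): not NE [P2→R gives 7>1]
(B,R): NE

NE set: (B,R)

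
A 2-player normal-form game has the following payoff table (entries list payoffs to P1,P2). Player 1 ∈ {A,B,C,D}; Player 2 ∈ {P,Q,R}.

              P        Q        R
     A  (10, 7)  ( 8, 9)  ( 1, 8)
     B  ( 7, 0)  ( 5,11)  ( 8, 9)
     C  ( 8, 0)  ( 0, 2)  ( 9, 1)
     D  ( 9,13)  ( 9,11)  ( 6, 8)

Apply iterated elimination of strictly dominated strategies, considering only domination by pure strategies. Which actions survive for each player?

P2 drop R (Q beats it: A:9>8 B:11>9 C:2>1 D:11>8)
P1 drop B (A beats it: P:10>7 Q:8>5)
P1 drop C (A beats it: P:10>8 Q:8>0)
P1→{A,D} P2→{P,Q}

Survivors P1:{A,D} P2:{P,Q}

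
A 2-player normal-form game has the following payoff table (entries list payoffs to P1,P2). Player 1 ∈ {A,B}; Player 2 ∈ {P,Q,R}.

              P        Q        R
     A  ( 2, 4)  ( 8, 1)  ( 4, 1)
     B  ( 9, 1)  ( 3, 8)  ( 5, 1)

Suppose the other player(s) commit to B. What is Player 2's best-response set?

u_2(P vs B) = 1
u_2(Q vs B) = 8
u_2(R vs B) = 1
max payoff 8 at {Q}

argmax u_2 = {Q}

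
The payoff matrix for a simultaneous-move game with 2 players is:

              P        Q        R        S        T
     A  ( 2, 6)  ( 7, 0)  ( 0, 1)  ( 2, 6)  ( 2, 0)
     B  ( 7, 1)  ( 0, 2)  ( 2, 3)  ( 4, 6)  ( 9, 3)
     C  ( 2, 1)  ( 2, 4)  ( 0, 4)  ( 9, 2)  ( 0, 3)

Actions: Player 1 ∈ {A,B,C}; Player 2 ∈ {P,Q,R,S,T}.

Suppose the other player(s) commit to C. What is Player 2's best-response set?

argmax u_2 = {Q,R}

u_2(P vs C) = 1
u_2(Q vs C) = 4
u_2(R vs C) = 4
u_2(S vs C) = 2
u_2(T vs C) = 3
max payoff 4 at {Q,R}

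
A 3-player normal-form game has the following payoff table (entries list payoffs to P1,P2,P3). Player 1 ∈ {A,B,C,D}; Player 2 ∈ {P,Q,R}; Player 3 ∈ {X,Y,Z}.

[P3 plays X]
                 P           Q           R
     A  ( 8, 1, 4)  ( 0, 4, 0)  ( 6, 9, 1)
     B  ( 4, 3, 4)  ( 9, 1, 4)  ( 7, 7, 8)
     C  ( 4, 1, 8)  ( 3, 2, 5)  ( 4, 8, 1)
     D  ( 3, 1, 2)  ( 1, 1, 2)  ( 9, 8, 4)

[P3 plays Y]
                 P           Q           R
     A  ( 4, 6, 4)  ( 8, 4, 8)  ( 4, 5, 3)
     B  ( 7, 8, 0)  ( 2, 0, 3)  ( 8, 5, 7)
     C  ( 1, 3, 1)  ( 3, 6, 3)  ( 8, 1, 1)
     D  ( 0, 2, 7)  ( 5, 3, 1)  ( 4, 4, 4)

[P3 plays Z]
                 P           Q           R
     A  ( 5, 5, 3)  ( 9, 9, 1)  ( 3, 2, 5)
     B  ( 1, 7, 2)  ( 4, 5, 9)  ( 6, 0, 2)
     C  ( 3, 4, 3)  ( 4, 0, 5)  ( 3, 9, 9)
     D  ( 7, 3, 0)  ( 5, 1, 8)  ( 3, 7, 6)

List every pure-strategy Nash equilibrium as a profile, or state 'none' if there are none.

No pure NE.

(A,P,X): not NE [P2→R gives 9>1]
(A,P,Y): not NE [P1→B gives 7>4]
(A,P,Z): not NE [P1→D gives 7>5; P2→Q gives 9>5; P3→Y gives 4>3]
(A,Q,X): not NE [P1→B gives 9>0; P2→R gives 9>4; P3→Y gives 8>0]
(A,Q,Y): not NE [P2→P gives 6>4]
(A,Q,Z): not NE [P3→Y gives 8>1]
(A,R,X): not NE [P1→D gives 9>6; P3→Z gives 5>1]
(A,R,Y): not NE [P1→C gives 8>4; P2→P gives 6>5; P3→Z gives 5>3]
(A,R,Z): not NE [P1→B gives 6>3; P2→Q gives 9>2]
(B,P,X): not NE [P1→A gives 8>4; P2→R gives 7>3]
(B,P,Y): not NE [P3→X gives 4>0]
(B,P,Z): not NE [P1→D gives 7>1; P3→X gives 4>2]
(B,Q,X): not NE [P2→R gives 7>1; P3→Z gives 9>4]
(B,Q,Y): not NE [P1→A gives 8>2; P2→P gives 8>0; P3→Z gives 9>3]
(B,Q,Z): not NE [P1→A gives 9>4; P2→P gives 7>5]
(B,R,X): not NE [P1→D gives 9>7]
(B,R,Y): not NE [P2→P gives 8>5; P3→X gives 8>7]
(B,R,Z): not NE [P2→P gives 7>0; P3→X gives 8>2]
(C,P,X): not NE [P1→A gives 8>4; P2→R gives 8>1]
(C,P,Y): not NE [P1→B gives 7>1; P2→Q gives 6>3; P3→X gives 8>1]
(C,P,Z): not NE [P1→D gives 7>3; P2→R gives 9>4; P3→X gives 8>3]
(C,Q,X): not NE [P1→B gives 9>3; P2→R gives 8>2]
(C,Q,Y): not NE [P1→A gives 8>3; P3→Z gives 5>3]
(C,Q,Z): not NE [P1→A gives 9>4; P2→R gives 9>0]
(C,R,X): not NE [P1→D gives 9>4; P3→Z gives 9>1]
(C,R,Y): not NE [P2→Q gives 6>1; P3→Z gives 9>1]
(C,R,Z): not NE [P1→B gives 6>3]
(D,P,X): not NE [P1→A gives 8>3; P2→R gives 8>1; P3→Y gives 7>2]
(D,P,Y): not NE [P1→B gives 7>0; P2→R gives 4>2]
(D,P,Z): not NE [P2→R gives 7>3; P3→Y gives 7>0]
(D,Q,X): not NE [P1→B gives 9>1; P2→R gives 8>1; P3→Z gives 8>2]
(D,Q,Y): not NE [P1→A gives 8>5; P2→R gives 4>3; P3→Z gives 8>1]
(D,Q,Z): not NE [P1→A gives 9>5; P2→R gives 7>1]
(D,R,X): not NE [P3→Z gives 6>4]
(D,R,Y): not NE [P1→C gives 8>4; P3→Z gives 6>4]
(D,R,Z): not NE [P1→B gives 6>3]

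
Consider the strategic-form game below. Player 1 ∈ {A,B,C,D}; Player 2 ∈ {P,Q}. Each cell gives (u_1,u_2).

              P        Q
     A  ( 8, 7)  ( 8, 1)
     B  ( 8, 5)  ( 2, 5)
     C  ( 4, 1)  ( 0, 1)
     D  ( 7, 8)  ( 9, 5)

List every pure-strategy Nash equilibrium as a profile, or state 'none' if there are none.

Nash profiles: (A,P), (B,P)

(A,P): NE
(A,Q): not NE [P1→D gives 9>8; P2→P gives 7>1]
(B,P): NE
(B,Q): not NE [P1→D gives 9>2]
(C,P): not NE [P1→B gives 8>4]
(C,Q): not NE [P1→D gives 9>0]
(D,P): not NE [P1→B gives 8>7]
(D,Q): not NE [P2→P gives 8>5]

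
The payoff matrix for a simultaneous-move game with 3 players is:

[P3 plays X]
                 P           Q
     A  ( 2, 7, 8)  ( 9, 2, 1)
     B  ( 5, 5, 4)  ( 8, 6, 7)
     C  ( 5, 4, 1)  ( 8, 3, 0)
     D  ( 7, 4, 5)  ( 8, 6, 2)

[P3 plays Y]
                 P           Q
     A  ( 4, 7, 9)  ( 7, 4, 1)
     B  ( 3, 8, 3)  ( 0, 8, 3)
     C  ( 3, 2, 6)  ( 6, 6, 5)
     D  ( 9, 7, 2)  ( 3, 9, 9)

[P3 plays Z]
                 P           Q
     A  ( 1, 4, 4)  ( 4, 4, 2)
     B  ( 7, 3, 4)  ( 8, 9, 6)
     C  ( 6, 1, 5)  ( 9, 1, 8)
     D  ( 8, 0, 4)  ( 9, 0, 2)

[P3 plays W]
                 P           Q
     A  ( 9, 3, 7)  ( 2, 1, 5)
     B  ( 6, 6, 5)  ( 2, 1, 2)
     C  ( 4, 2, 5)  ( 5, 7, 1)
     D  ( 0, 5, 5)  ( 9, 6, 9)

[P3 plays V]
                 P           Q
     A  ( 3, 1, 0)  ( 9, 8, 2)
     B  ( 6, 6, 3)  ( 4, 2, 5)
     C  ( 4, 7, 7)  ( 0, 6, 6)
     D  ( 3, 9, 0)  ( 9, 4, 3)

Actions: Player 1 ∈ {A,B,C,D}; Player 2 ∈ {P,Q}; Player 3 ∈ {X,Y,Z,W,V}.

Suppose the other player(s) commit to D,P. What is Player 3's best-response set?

BR_3 = {X,W}

u_3(X vs D,P) = 5
u_3(Y vs D,P) = 2
u_3(Z vs D,P) = 4
u_3(W vs D,P) = 5
u_3(V vs D,P) = 0
max payoff 5 at {X,W}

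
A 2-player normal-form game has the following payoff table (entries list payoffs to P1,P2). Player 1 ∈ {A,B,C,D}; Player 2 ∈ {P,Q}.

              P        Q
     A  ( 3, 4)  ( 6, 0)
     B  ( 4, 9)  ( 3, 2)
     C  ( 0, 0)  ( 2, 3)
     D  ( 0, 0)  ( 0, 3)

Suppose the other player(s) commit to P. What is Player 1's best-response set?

P1 best: {B}

u_1(A vs P) = 3
u_1(B vs P) = 4
u_1(C vs P) = 0
u_1(D vs P) = 0
max payoff 4 at {B}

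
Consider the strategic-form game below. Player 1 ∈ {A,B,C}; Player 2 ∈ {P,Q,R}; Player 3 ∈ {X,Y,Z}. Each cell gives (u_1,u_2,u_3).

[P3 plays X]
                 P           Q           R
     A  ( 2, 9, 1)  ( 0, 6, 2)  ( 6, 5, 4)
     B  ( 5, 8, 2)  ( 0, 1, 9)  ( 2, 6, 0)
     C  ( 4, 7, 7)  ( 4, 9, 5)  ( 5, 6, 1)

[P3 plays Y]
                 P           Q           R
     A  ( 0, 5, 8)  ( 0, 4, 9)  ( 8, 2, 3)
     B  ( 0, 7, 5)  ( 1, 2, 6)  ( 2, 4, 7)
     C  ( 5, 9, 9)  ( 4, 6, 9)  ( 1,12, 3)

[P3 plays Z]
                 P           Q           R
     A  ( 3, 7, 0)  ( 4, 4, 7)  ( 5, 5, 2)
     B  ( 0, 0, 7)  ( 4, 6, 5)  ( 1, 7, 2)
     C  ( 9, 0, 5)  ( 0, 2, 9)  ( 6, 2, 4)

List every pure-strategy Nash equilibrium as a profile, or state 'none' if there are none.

(A,P,X): not NE [P1→B gives 5>2; P3→Y gives 8>1]
(A,P,Y): not NE [P1→C gives 5>0]
(A,P,Z): not NE [P1→C gives 9>3; P3→Y gives 8>0]
(A,Q,X): not NE [P1→C gives 4>0; P2→P gives 9>6; P3→Y gives 9>2]
(A,Q,Y): not NE [P1→C gives 4>0; P2→P gives 5>4]
(A,Q,Z): not NE [P2→P gives 7>4; P3→Y gives 9>7]
(A,R,X): not NE [P2→P gives 9>5]
(A,R,Y): not NE [P2→P gives 5>2; P3→X gives 4>3]
(A,R,Z): not NE [P1→C gives 6>5; P2→P gives 7>5; P3→X gives 4>2]
(B,P,X): not NE [P3→Z gives 7>2]
(B,P,Y): not NE [P1→C gives 5>0; P3→Z gives 7>5]
(B,P,Z): not NE [P1→C gives 9>0; P2→R gives 7>0]
(B,Q,X): not NE [P1→C gives 4>0; P2→P gives 8>1]
(B,Q,Y): not NE [P1→C gives 4>1; P2→P gives 7>2; P3→X gives 9>6]
(B,Q,Z): not NE [P2→R gives 7>6; P3→X gives 9>5]
(B,R,X): not NE [P1→A gives 6>2; P2→P gives 8>6; P3→Y gives 7>0]
(B,R,Y): not NE [P1→A gives 8>2; P2→P gives 7>4]
(B,R,Z): not NE [P1→C gives 6>1; P3→Y gives 7>2]
(C,P,X): not NE [P1→B gives 5>4; P2→Q gives 9>7; P3→Y gives 9>7]
(C,P,Y): not NE [P2→R gives 12>9]
(C,P,Z): not NE [P2→R gives 2>0; P3→Y gives 9>5]
(C,Q,X): not NE [P3→Z gives 9>5]
(C,Q,Y): not NE [P2→R gives 12>6]
(C,Q,Z): not NE [P1→B gives 4>0]
(C,R,X): not NE [P1→A gives 6>5; P2→Q gives 9>6; P3→Z gives 4>1]
(C,R,Y): not NE [P1→A gives 8>1; P3→Z gives 4>3]
(C,R,Z): NE

PSNE = {(C,R,Z)}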